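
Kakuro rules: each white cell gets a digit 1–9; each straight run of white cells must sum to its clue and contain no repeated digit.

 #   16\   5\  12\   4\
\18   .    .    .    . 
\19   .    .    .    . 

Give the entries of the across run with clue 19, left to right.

7, 3, 8, 1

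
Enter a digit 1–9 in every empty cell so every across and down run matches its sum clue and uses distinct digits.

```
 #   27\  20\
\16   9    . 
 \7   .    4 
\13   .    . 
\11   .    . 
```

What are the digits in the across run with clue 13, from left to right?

7, 6

16 in 2 cells must be {7,9}.
R1C2 = 16 − 9 = 7 completes the 16 across.
R2C1 = 7 − 4 = 3 completes the 7 across.
No cell is forced outright now. R3C1 can only be 7 or 8 (the digits allowed by both its 13 across and its 27 down). If R3C1 = 8: then R3C2 would have to be in {5} for the 13 across but in {1,3,6,8} for the 20 down — contradiction. So R3C1 = 7.
R3C2 = 13 − 7 = 6 completes the 13 across.
R4C1 = 27 − 19 = 8 completes the 27 down.
R4C2 = 11 − 8 = 3 completes the 11 across.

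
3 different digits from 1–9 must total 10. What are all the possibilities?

3 distinct digits from 1–9 sum between 6 and 24.

{1,2,7}; {1,3,6}; {1,4,5}; {2,3,5}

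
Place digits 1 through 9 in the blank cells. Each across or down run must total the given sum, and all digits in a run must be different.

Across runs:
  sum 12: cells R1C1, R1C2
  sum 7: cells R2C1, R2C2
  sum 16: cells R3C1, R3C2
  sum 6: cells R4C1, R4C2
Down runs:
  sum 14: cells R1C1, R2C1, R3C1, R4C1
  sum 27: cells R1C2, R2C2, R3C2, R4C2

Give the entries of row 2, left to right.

16 in 2 cells must be {7,9}.
Only 7 fits R3C1 under both its across sum 16 and down sum 14.
R3C2 = 16 − 7 = 9 completes the 16 across.
Given what's placed, R1C1 must be 4 to fit the 12 across and 14 down.
R1C2 = 12 − 4 = 8 completes the 12 across.
R4C2 = 4: the only remaining digit allowed by both the 6 across and the 27 down.
R2C2 = 27 − 21 = 6 completes the 27 down.
R4C1 = 6 − 4 = 2 completes the 6 across.
R2C1 = 7 − 6 = 1 completes the 7 across.

1 6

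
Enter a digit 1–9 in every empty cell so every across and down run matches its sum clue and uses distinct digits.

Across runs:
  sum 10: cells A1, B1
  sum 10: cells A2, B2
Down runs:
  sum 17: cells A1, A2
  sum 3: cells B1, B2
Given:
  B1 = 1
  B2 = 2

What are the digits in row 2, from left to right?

8 2

17 in 2 cells must be {8,9}; 3 in 2 cells must be {1,2}.
A1 = 10 − 1 = 9 completes the 10 across.
A2 = 10 − 2 = 8 completes the 10 across.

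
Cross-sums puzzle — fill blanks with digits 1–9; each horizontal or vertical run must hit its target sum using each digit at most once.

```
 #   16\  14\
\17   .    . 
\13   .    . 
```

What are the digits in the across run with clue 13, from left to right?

7, 6

17 in 2 cells must be {8,9}; 16 in 2 cells must be {7,9}.
The 17 across and the 16 down share only 9, so R1C1 = 9.
R1C2 = 17 − 9 = 8 completes the 17 across.
R2C1 = 16 − 9 = 7 completes the 16 down.
R2C2 = 13 − 7 = 6 completes the 13 across.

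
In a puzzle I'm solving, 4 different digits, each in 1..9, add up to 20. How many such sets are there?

12

4 distinct digits from 1–9 sum between 10 and 30.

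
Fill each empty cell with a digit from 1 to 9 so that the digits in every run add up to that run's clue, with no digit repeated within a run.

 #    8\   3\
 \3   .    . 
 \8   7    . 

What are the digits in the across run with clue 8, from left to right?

7 1

3 in 2 cells must be {1,2}.
R1C1 = 8 − 7 = 1 completes the 8 down.
R1C2 = 3 − 1 = 2 completes the 3 across.
R2C2 = 8 − 7 = 1 completes the 8 across.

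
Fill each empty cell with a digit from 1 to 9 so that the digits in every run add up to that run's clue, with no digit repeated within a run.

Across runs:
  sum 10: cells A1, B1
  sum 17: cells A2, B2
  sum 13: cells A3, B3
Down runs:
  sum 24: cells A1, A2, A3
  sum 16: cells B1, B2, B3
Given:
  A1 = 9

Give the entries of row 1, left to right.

9 1

17 in 2 cells must be {8,9}; 24 in 3 cells must be {7,8,9}.
B1 = 10 − 9 = 1 completes the 10 across.
Given what's placed, A2 must be 8 to fit the 17 across and 24 down.
B2 = 17 − 8 = 9 completes the 17 across.
A3 = 24 − 17 = 7 completes the 24 down.
B3 = 13 − 7 = 6 completes the 13 across.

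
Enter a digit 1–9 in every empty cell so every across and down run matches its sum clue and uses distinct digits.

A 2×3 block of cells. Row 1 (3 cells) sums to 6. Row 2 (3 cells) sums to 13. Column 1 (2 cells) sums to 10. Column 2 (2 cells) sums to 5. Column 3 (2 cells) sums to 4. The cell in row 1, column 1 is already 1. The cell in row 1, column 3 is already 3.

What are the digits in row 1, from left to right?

1, 2, 3

6 in 3 cells must be {1,2,3}; 4 in 2 cells must be {1,3}.
(1,2) = 6 − 4 = 2 completes the 6 across.
(2,1) = 10 − 1 = 9 completes the 10 down.
(2,2) = 5 − 2 = 3 completes the 5 down.
(2,3) = 13 − 12 = 1 completes the 13 across.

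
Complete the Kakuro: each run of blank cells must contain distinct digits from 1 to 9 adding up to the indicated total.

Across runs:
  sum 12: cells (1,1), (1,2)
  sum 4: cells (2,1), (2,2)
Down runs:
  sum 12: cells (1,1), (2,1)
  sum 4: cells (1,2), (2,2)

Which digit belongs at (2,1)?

3

4 in 2 cells must be {1,3}.
The 12 across and the 4 down share only 3, so (1,2) = 3.
The 4 across and the 12 down share only 3, so (2,1) = 3.
(2,2) = 4 − 3 = 1 completes the 4 across.
(1,1) = 12 − 3 = 9 completes the 12 across.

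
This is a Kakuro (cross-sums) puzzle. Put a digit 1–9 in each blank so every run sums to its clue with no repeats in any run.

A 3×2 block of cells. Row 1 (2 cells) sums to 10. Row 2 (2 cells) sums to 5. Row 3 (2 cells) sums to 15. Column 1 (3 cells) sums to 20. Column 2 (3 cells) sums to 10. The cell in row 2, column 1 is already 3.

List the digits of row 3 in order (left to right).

(2,2) = 5 − 3 = 2 completes the 5 across.
Given what's placed, (3,2) must be 7 to fit the 15 across and 10 down.
(1,2) = 10 − 9 = 1 completes the 10 down.
(3,1) = 15 − 7 = 8 completes the 15 across.
(1,1) = 10 − 1 = 9 completes the 10 across.

8, 7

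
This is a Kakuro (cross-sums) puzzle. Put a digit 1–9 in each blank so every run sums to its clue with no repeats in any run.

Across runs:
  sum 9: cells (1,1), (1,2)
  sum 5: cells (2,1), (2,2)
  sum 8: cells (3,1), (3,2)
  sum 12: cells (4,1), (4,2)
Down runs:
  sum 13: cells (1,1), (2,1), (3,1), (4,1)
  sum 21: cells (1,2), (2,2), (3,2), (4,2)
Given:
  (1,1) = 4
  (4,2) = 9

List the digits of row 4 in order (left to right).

3 9

(1,2) = 9 − 4 = 5 completes the 9 across.
(4,1) = 12 − 9 = 3 completes the 12 across.
(2,1) = 1: the only remaining digit allowed by both the 5 across and the 13 down.
(2,2) = 5 − 1 = 4 completes the 5 across.
(3,1) = 13 − 8 = 5 completes the 13 down.
(3,2) = 8 − 5 = 3 completes the 8 across.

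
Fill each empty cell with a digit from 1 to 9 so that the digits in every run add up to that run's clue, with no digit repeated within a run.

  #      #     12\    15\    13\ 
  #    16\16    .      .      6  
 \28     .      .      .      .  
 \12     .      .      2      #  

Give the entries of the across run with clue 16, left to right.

1 9 6

16 in 2 cells must be {7,9}.
R2C4 = 13 − 6 = 7 completes the 13 down.
R2C1 = 9: the only remaining digit allowed by both the 28 across and the 16 down.
R3C1 = 16 − 9 = 7 completes the 16 down.
R3C2 = 12 − 9 = 3 completes the 12 across.
Nothing is forced directly, so branch on R2C2, whose candidates are 4 or 8. If R2C2 = 4: then R1C2 would have to be in {1,2,3,7,8,9} for the 16 across but in {5} for the 12 down — contradiction. So R2C2 = 8.
R1C2 = 12 − 11 = 1 completes the 12 down.
R1C3 = 16 − 7 = 9 completes the 16 across.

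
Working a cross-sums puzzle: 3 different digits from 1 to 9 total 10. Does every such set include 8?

Counterexample: {1,2,7} sums to 10 without using 8.

No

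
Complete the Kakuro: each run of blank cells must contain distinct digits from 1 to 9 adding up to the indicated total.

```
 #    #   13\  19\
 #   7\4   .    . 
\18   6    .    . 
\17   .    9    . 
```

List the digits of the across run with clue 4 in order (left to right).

4 in 2 cells must be {1,3}.
The 4 across and the 19 down share only 3, so R1C3 = 3.
Given what's placed, R2C2 must be 3 to fit the 18 across and 13 down.
R2C3 = 18 − 9 = 9 completes the 18 across.
R3C1 = 7 − 6 = 1 completes the 7 down.
R3C3 = 17 − 10 = 7 completes the 17 across.
R1C2 = 4 − 3 = 1 completes the 4 across.

1 3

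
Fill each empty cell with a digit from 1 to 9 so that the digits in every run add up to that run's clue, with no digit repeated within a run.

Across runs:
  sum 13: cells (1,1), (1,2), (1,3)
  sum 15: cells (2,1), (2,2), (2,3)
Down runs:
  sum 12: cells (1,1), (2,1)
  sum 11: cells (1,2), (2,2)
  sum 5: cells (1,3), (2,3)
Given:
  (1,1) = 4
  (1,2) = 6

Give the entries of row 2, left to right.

(1,3) = 13 − 10 = 3 completes the 13 across.
(2,1) = 12 − 4 = 8 completes the 12 down.
(2,2) = 11 − 6 = 5 completes the 11 down.
(2,3) = 15 − 13 = 2 completes the 15 across.

8 5 2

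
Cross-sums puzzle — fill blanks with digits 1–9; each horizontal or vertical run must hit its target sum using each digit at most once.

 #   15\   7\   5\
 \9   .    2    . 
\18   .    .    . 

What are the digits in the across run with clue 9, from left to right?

6 2 1

Given what's placed, R1C1 must be 6 to fit the 9 across and 15 down.
R1C3 = 9 − 8 = 1 completes the 9 across.
R2C1 = 15 − 6 = 9 completes the 15 down.
R2C2 = 7 − 2 = 5 completes the 7 down.
R2C3 = 18 − 14 = 4 completes the 18 across.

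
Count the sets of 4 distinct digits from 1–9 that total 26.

4 distinct digits from 1–9 sum between 10 and 30.
Enumerating: {2,7,8,9}, {3,6,8,9}, {4,5,8,9}, {4,6,7,9}, {5,6,7,8}.

5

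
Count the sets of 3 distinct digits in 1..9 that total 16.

3 distinct digits from 1–9 sum between 6 and 24.

8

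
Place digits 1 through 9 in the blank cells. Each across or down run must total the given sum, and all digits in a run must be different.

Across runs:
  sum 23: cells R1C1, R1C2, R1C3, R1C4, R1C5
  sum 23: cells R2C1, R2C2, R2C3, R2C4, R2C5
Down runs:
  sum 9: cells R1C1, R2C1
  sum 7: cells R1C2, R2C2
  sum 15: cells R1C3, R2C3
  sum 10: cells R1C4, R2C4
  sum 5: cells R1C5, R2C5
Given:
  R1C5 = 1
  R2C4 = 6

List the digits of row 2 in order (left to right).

3 2 8 6 4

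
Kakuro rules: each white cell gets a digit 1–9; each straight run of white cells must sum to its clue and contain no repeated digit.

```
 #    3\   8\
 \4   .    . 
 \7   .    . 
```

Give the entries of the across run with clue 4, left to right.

1 3

4 in 2 cells must be {1,3}; 3 in 2 cells must be {1,2}.
The 4 across and the 3 down share only 1, so R1C1 = 1.
R1C2 = 4 − 1 = 3 completes the 4 across.
R2C1 = 3 − 1 = 2 completes the 3 down.
R2C2 = 7 − 2 = 5 completes the 7 across.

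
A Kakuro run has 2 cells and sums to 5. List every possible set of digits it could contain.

2 distinct digits from 1–9 sum between 3 and 17.

{1,4}; {2,3}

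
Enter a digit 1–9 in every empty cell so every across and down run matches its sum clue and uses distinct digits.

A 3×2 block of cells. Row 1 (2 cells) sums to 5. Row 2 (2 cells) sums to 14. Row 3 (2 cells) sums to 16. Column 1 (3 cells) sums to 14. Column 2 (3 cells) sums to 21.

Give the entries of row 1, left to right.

16 in 2 cells must be {7,9}.
The 5 across and the 21 down share only 4, so (1,2) = 4.
Given what's placed, (3,2) must be 9 to fit the 16 across and 21 down.
(1,1) = 5 − 4 = 1 completes the 5 across.
(2,2) = 21 − 13 = 8 completes the 21 down.
(3,1) = 16 − 9 = 7 completes the 16 across.
(2,1) = 14 − 8 = 6 completes the 14 across.

1 4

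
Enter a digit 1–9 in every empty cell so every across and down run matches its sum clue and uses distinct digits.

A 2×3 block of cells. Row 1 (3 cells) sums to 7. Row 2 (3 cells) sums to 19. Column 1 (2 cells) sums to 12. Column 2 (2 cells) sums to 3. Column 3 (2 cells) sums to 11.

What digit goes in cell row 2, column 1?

7 in 3 cells must be {1,2,4}; 3 in 2 cells must be {1,2}.
The 7 across and the 12 down share only 4, so (1,1) = 4.
Given what's placed, (1,3) must be 2 to fit the 7 across and 11 down.
(2,1) = 12 − 4 = 8 completes the 12 down.
(2,2) = 2: the only remaining digit allowed by both the 19 across and the 3 down.
(2,3) = 19 − 10 = 9 completes the 19 across.
(1,2) = 7 − 6 = 1 completes the 7 across.

8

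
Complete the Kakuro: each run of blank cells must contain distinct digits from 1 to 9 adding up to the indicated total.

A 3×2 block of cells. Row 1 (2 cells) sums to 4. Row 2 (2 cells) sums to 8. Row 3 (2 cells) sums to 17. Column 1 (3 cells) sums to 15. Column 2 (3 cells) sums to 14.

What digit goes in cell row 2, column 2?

2

4 in 2 cells must be {1,3}; 17 in 2 cells must be {8,9}.
Nothing is forced directly, so branch on (1,1), whose candidates are 1 or 3. If (1,1) = 3: that forces (1,2) = 1, (3,1) = 8, (3,2) = 9, after which (2,1) would have to be in {1,2,3,5,6,7} for the 8 across but in {4} for the 15 down — contradiction. So (1,1) = 1.
(1,2) = 4 − 1 = 3 completes the 4 across.
Given what's placed, (3,2) must be 9 to fit the 17 across and 14 down.
(2,2) = 14 − 12 = 2 completes the 14 down.
(3,1) = 17 − 9 = 8 completes the 17 across.
(2,1) = 8 − 2 = 6 completes the 8 across.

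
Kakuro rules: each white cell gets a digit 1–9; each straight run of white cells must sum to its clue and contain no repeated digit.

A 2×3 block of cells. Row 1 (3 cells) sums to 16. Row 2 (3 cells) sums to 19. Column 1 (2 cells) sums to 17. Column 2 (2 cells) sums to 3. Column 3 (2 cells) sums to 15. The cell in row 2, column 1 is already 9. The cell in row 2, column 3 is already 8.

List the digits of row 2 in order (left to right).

17 in 2 cells must be {8,9}; 3 in 2 cells must be {1,2}.
(1,1) = 17 − 9 = 8 completes the 17 down.
(1,3) = 15 − 8 = 7 completes the 15 down.
(2,2) = 19 − 17 = 2 completes the 19 across.
(1,2) = 16 − 15 = 1 completes the 16 across.

9 2 8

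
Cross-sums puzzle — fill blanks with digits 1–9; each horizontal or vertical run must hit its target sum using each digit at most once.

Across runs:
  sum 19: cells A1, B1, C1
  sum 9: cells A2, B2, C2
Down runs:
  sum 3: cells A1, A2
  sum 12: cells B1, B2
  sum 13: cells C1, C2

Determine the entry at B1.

9

3 in 2 cells must be {1,2}.
The 19 across and the 3 down share only 2, so A1 = 2.
A2 = 3 − 2 = 1 completes the 3 down.
Nothing is forced directly, so branch on B2, whose candidates are 3 or 5. If B2 = 5: then B1 would have to be in {8,9} for the 19 across but in {7} for the 12 down — contradiction. So B2 = 3.
B1 = 12 − 3 = 9 completes the 12 down.
C1 = 19 − 11 = 8 completes the 19 across.
C2 = 9 − 4 = 5 completes the 9 across.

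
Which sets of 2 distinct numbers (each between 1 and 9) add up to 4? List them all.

{1,3}

2 distinct digits from 1–9 sum between 3 and 17.
Only one set works: {1,3}.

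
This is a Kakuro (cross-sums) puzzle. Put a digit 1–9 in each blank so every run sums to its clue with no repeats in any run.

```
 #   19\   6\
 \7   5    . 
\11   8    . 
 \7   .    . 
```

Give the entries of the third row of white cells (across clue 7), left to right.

6 1

6 in 3 cells must be {1,2,3}.
R1C2 = 7 − 5 = 2 completes the 7 across.
R2C2 = 11 − 8 = 3 completes the 11 across.
R3C1 = 19 − 13 = 6 completes the 19 down.
R3C2 = 7 − 6 = 1 completes the 7 across.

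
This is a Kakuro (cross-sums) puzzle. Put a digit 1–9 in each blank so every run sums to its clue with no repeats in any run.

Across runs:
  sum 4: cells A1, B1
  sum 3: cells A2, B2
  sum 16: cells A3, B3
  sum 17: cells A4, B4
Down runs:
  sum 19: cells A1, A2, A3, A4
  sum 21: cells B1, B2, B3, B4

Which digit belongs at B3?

9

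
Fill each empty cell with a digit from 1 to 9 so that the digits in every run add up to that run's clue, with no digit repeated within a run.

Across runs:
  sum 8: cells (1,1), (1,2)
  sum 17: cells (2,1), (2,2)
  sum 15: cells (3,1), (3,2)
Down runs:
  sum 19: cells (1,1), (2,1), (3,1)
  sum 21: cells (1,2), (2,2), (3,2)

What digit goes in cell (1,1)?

17 in 2 cells must be {8,9}.
Nothing is forced directly, so branch on (1,2), whose candidates are 5 or 6 or 7. If (1,2) = 5: that forces (1,1) = 3, (2,1) = 9, after which (2,2) would have to be in {8} for the 17 across but in {7,9} for the 21 down — contradiction. If (1,2) = 7: then (1,1) would have to be in {1} for the 8 across but in {2,3,4,5,6,7,8,9} for the 19 down — contradiction. So (1,2) = 6.
(1,1) = 8 − 6 = 2 completes the 8 across.
Given what's placed, (2,2) must be 8 to fit the 17 across and 21 down.
(3,2) = 21 − 14 = 7 completes the 21 down.
(2,1) = 17 − 8 = 9 completes the 17 across.
(3,1) = 15 − 7 = 8 completes the 15 across.

2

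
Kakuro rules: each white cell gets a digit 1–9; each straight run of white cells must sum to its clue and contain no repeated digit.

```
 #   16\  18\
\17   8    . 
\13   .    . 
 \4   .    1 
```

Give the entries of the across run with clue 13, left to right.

5 8

17 in 2 cells must be {8,9}; 4 in 2 cells must be {1,3}.
R1C2 = 17 − 8 = 9 completes the 17 across.
R2C2 = 18 − 10 = 8 completes the 18 down.
R3C1 = 4 − 1 = 3 completes the 4 across.
R2C1 = 13 − 8 = 5 completes the 13 across.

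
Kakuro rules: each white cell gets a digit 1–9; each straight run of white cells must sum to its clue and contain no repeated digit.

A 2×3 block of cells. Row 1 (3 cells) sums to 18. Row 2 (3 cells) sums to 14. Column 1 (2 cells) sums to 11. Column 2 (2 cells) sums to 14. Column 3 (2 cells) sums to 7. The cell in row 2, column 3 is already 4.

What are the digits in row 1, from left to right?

9 6 3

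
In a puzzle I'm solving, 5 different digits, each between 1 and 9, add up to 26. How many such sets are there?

11

5 distinct digits from 1–9 sum between 15 and 35.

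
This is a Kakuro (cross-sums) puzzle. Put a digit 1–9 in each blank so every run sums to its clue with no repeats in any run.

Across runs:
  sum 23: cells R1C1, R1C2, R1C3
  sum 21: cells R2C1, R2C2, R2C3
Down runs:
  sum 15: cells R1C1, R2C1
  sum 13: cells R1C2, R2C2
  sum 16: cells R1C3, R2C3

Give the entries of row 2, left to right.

9 5 7

23 in 3 cells must be {6,8,9}; 16 in 2 cells must be {7,9}.
The 23 across and the 16 down share only 9, so R1C3 = 9.
R2C3 = 16 − 9 = 7 completes the 16 down.
Nothing is forced directly, so branch on R1C1, whose candidates are 6 or 8. If R1C1 = 8: that forces R1C2 = 6, after which R2C1 would have to be in {5,6,8,9} for the 21 across but in {7} for the 15 down — contradiction. So R1C1 = 6.
R1C2 = 23 − 15 = 8 completes the 23 across.
R2C1 = 15 − 6 = 9 completes the 15 down.
R2C2 = 21 − 16 = 5 completes the 21 across.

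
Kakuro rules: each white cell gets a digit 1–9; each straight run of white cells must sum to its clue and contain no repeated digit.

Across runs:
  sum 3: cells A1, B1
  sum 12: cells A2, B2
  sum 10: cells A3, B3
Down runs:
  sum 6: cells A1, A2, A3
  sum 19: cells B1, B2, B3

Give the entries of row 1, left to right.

3 in 2 cells must be {1,2}; 6 in 3 cells must be {1,2,3}.
The 3 across and the 19 down share only 2, so B1 = 2.
The 12 across and the 6 down share only 3, so A2 = 3.
B2 = 12 − 3 = 9 completes the 12 across.
B3 = 19 − 11 = 8 completes the 19 down.
A1 = 3 − 2 = 1 completes the 3 across.
A3 = 10 − 8 = 2 completes the 10 across.

1 2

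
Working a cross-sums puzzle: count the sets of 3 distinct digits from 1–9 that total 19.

3 distinct digits from 1–9 sum between 6 and 24.
Enumerating: {2,8,9}, {3,7,9}, {4,6,9}, {4,7,8}, {5,6,8}.

5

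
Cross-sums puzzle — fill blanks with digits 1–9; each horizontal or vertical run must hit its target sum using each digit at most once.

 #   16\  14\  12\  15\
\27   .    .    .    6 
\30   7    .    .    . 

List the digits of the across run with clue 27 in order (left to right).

30 in 4 cells must be {6,7,8,9}; 16 in 2 cells must be {7,9}.
R1C1 = 16 − 7 = 9 completes the 16 down.
R2C4 = 15 − 6 = 9 completes the 15 down.
Given what's placed, R2C3 must be 8 to fit the 30 across and 12 down.
R1C3 = 12 − 8 = 4 completes the 12 down.
R2C2 = 30 − 24 = 6 completes the 30 across.
R1C2 = 27 − 19 = 8 completes the 27 across.

9 8 4 6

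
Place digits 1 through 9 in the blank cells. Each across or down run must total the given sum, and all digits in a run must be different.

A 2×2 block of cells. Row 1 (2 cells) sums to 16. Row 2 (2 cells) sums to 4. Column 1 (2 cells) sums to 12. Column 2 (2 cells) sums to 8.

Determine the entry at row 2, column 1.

3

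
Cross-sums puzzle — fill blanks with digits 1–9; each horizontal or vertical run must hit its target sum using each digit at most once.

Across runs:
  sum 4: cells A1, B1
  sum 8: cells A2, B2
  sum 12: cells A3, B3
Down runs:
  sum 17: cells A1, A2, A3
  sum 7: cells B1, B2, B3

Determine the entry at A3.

4 in 2 cells must be {1,3}; 7 in 3 cells must be {1,2,4}.
The 4 across and the 7 down share only 1, so B1 = 1.
Given what's placed, B2 must be 2 to fit the 8 across and 7 down.
B3 = 7 − 3 = 4 completes the 7 down.
A1 = 4 − 1 = 3 completes the 4 across.
A2 = 8 − 2 = 6 completes the 8 across.
A3 = 12 − 4 = 8 completes the 12 across.

8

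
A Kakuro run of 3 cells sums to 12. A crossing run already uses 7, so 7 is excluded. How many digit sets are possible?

3 distinct digits from 1–9 sum between 6 and 24.
Dropping sets that contain 7.
Enumerating: {1,2,9}, {1,3,8}, {1,5,6}, {2,4,6}, {3,4,5}.

5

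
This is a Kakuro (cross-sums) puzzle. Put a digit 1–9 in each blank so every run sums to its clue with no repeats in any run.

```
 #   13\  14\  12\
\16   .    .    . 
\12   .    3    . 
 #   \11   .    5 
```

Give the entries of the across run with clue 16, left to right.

R3C2 = 11 − 5 = 6 completes the 11 across.
R1C2 = 14 − 9 = 5 completes the 14 down.
No cell is forced outright now. R2C3 can only be 1 or 4 (the digits allowed by both its 12 across and its 12 down). If R2C3 = 1: then R1C3 would have to be in {2,3,4,7,8,9} for the 16 across but in {6} for the 12 down — contradiction. So R2C3 = 4.
R1C3 = 12 − 9 = 3 completes the 12 down.
R2C1 = 12 − 7 = 5 completes the 12 across.
R1C1 = 16 − 8 = 8 completes the 16 across.

8 5 3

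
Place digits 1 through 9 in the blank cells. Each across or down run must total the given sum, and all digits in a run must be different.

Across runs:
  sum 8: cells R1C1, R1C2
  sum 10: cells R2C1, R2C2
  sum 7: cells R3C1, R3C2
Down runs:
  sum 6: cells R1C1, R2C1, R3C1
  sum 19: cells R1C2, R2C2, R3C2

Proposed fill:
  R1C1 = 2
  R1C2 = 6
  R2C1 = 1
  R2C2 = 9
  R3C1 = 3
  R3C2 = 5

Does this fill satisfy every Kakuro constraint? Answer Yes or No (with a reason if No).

No — the across run R3C1–R3C2 sums to 8, not 7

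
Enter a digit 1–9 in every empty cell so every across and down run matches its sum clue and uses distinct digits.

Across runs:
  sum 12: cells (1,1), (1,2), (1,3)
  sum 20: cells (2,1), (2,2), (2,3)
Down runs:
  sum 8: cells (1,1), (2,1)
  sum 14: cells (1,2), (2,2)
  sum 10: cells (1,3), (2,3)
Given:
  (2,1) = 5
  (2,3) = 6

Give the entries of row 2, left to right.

5 9 6

(1,1) = 8 − 5 = 3 completes the 8 down.
(1,3) = 10 − 6 = 4 completes the 10 down.
(2,2) = 20 − 11 = 9 completes the 20 across.
(1,2) = 12 − 7 = 5 completes the 12 across.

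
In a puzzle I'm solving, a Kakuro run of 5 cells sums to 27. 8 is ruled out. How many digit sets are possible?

4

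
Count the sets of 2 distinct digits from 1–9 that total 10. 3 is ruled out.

3

2 distinct digits from 1–9 sum between 3 and 17.
Dropping sets that contain 3.
Enumerating: {1,9}, {2,8}, {4,6}.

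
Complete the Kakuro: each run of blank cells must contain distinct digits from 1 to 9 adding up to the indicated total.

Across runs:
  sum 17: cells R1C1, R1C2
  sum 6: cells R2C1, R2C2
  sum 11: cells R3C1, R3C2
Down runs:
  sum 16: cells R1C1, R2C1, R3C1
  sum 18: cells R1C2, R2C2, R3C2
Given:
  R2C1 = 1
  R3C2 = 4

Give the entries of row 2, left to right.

17 in 2 cells must be {8,9}.
R2C2 = 6 − 1 = 5 completes the 6 across.
R3C1 = 11 − 4 = 7 completes the 11 across.
R1C1 = 16 − 8 = 8 completes the 16 down.
R1C2 = 17 − 8 = 9 completes the 17 across.

1 5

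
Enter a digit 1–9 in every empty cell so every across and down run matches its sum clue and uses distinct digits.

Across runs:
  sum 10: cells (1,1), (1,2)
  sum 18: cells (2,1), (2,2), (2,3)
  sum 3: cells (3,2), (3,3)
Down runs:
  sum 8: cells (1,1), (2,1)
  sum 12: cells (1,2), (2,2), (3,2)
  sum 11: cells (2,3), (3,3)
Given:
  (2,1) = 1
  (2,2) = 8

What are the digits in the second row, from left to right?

1 8 9

3 in 2 cells must be {1,2}.
(1,1) = 8 − 1 = 7 completes the 8 down.
(1,2) = 10 − 7 = 3 completes the 10 across.
(2,3) = 18 − 9 = 9 completes the 18 across.
(3,2) = 12 − 11 = 1 completes the 12 down.
(3,3) = 3 − 1 = 2 completes the 3 across.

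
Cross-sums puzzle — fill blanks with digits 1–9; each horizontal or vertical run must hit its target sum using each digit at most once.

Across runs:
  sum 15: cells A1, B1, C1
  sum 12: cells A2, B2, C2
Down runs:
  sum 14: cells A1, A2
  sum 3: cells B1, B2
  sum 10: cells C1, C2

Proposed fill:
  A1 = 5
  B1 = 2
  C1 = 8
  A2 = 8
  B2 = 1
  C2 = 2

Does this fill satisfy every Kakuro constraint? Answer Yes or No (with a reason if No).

No — the down run A1–A2 sums to 13, not 14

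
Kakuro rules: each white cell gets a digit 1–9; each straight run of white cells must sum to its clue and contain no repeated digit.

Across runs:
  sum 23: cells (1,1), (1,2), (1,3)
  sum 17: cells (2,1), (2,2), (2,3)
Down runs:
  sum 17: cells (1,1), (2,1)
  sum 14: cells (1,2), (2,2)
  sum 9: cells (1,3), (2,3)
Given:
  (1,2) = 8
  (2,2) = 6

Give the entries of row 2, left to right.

23 in 3 cells must be {6,8,9}; 17 in 2 cells must be {8,9}.
Given what's placed, (1,1) must be 9 to fit the 23 across and 17 down.
(1,3) = 23 − 17 = 6 completes the 23 across.
(2,1) = 17 − 9 = 8 completes the 17 down.
(2,3) = 17 − 14 = 3 completes the 17 across.

8, 6, 3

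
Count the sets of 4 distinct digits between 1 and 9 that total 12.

2

4 distinct digits from 1–9 sum between 10 and 30.
Enumerating: {1,2,3,6}, {1,2,4,5}.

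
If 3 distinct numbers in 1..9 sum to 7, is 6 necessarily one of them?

No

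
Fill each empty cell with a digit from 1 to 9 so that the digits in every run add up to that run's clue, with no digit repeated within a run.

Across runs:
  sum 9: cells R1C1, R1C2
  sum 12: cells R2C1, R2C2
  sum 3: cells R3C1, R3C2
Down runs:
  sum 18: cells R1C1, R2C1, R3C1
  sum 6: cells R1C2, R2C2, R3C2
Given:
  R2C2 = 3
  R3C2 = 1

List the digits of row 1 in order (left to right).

7 2

3 in 2 cells must be {1,2}; 6 in 3 cells must be {1,2,3}.
R1C2 = 6 − 4 = 2 completes the 6 down.
R2C1 = 12 − 3 = 9 completes the 12 across.
R3C1 = 3 − 1 = 2 completes the 3 across.
R1C1 = 9 − 2 = 7 completes the 9 across.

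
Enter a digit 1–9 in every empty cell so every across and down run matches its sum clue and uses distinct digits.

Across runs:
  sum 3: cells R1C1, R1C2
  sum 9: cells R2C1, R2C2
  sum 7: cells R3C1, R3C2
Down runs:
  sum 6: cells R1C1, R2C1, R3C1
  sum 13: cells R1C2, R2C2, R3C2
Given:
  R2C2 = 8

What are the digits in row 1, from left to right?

2 1

3 in 2 cells must be {1,2}; 6 in 3 cells must be {1,2,3}.
R2C1 = 9 − 8 = 1 completes the 9 across.
R1C1 = 2: the only remaining digit allowed by both the 3 across and the 6 down.
R1C2 = 3 − 2 = 1 completes the 3 across.
R3C1 = 6 − 3 = 3 completes the 6 down.
R3C2 = 7 − 3 = 4 completes the 7 across.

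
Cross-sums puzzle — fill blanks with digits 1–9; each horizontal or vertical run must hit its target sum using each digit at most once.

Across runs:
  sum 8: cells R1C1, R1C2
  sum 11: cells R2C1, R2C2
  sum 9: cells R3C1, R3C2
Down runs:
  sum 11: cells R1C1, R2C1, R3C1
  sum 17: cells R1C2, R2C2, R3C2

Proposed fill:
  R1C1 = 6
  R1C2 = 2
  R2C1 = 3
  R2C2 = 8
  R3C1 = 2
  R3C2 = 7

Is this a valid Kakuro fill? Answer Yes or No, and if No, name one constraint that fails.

Yes

Across: 6+2=8; 3+8=11; 2+7=9. Down: 6+3+2=11; 2+8+7=17. No digit repeats within any run.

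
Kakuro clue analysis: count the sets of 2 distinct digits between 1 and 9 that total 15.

2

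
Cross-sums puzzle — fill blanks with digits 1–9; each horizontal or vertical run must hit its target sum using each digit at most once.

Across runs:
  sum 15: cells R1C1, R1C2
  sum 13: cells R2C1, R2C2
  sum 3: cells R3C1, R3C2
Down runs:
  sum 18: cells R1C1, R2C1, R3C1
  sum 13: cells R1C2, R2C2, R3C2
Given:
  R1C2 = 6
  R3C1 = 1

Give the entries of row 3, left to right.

1, 2

3 in 2 cells must be {1,2}.
R1C1 = 15 − 6 = 9 completes the 15 across.
R2C1 = 18 − 10 = 8 completes the 18 down.
R2C2 = 13 − 8 = 5 completes the 13 across.
R3C2 = 3 − 1 = 2 completes the 3 across.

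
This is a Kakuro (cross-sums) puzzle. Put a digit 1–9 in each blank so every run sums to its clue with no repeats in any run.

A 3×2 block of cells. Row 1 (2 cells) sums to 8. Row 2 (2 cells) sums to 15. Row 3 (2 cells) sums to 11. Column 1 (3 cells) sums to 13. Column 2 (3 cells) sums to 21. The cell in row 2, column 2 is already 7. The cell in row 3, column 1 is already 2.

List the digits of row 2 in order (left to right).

(2,1) = 15 − 7 = 8 completes the 15 across.
(3,2) = 11 − 2 = 9 completes the 11 across.
(1,1) = 13 − 10 = 3 completes the 13 down.
(1,2) = 8 − 3 = 5 completes the 8 across.

8 7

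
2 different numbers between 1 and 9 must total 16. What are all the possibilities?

2 distinct digits from 1–9 sum between 3 and 17.
Only one set works: {7,9}.

{7,9}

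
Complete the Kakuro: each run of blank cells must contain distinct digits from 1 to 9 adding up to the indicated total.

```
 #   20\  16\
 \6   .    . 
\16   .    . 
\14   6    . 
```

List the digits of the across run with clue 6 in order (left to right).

5, 1

16 in 2 cells must be {7,9}.
R1C1 = 5: the only remaining digit allowed by both the 6 across and the 20 down.
R1C2 = 6 − 5 = 1 completes the 6 across.
R2C1 = 20 − 11 = 9 completes the 20 down.
R2C2 = 16 − 9 = 7 completes the 16 across.
R3C2 = 14 − 6 = 8 completes the 14 across.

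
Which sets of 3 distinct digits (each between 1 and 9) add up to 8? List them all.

3 distinct digits from 1–9 sum between 6 and 24.

{1,2,5}; {1,3,4}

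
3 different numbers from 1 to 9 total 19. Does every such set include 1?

Counterexample: {2,8,9} sums to 19 without using 1.

No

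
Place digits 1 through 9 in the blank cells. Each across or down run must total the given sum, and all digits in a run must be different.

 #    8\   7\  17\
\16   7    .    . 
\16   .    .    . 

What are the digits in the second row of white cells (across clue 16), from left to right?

1 6 9

17 in 2 cells must be {8,9}.
Given what's placed, R1C3 must be 8 to fit the 16 across and 17 down.
R2C1 = 8 − 7 = 1 completes the 8 down.
Given what's placed, R2C2 must be 6 to fit the 16 across and 7 down.
R2C3 = 16 − 7 = 9 completes the 16 across.
R1C2 = 16 − 15 = 1 completes the 16 across.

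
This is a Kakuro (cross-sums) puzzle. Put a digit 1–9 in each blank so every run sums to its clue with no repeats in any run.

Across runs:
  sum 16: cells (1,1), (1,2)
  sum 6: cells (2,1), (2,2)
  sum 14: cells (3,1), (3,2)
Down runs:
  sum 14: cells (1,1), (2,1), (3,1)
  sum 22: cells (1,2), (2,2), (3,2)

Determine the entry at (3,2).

8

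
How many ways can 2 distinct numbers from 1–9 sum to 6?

2 distinct digits from 1–9 sum between 3 and 17.
Enumerating: {1,5}, {2,4}.

2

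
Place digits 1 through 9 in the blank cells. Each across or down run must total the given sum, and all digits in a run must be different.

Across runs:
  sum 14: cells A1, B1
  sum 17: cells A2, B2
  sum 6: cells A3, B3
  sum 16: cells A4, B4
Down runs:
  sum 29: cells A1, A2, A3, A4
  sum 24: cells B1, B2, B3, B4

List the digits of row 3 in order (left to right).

5 1

17 in 2 cells must be {8,9}; 16 in 2 cells must be {7,9}; 29 in 4 cells must be {5,7,8,9}.
Only 5 fits A3 under both its across sum 6 and down sum 29.
B3 = 6 − 5 = 1 completes the 6 across.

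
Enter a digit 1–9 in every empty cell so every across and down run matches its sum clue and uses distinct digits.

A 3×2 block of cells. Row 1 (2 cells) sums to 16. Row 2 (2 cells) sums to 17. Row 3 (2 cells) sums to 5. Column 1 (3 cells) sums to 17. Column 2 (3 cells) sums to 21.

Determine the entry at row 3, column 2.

4

16 in 2 cells must be {7,9}; 17 in 2 cells must be {8,9}.
The 5 across and the 21 down share only 4, so (3,2) = 4.
Given what's placed, (1,2) must be 9 to fit the 16 across and 21 down.
(2,2) = 21 − 13 = 8 completes the 21 down.
(3,1) = 5 − 4 = 1 completes the 5 across.
(1,1) = 16 − 9 = 7 completes the 16 across.
(2,1) = 17 − 8 = 9 completes the 17 across.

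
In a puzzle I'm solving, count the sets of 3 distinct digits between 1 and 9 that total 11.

3 distinct digits from 1–9 sum between 6 and 24.
Enumerating: {1,2,8}, {1,3,7}, {1,4,6}, {2,3,6}, {2,4,5}.

5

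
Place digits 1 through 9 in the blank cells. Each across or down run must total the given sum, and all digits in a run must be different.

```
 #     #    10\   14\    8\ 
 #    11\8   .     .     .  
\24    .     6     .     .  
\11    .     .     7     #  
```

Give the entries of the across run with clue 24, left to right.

8, 6, 3, 7

R3C1 = 3: the only remaining digit allowed by both the 11 across and the 11 down.
R3C2 = 11 − 10 = 1 completes the 11 across.
R1C2 = 10 − 7 = 3 completes the 10 down.
Given what's placed, R1C4 must be 1 to fit the 8 across and 8 down.
R2C1 = 11 − 3 = 8 completes the 11 down.
R2C4 = 8 − 1 = 7 completes the 8 down.
R1C3 = 8 − 4 = 4 completes the 8 across.
R2C3 = 24 − 21 = 3 completes the 24 across.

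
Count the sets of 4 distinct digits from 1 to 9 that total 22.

4 distinct digits from 1–9 sum between 10 and 30.

11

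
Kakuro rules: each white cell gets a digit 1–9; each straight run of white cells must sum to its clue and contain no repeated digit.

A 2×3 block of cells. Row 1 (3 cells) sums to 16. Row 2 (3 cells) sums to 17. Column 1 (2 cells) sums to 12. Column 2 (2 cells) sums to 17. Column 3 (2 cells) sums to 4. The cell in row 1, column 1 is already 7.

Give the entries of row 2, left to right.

5 9 3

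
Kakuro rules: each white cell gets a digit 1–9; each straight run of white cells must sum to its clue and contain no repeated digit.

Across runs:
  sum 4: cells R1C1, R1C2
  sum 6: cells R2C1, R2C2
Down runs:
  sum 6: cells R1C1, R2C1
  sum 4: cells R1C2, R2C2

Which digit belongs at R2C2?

4 in 2 cells must be {1,3}.
The 4 across and the 6 down share only 1, so R1C1 = 1.
R1C2 = 4 − 1 = 3 completes the 4 across.
R2C1 = 6 − 1 = 5 completes the 6 down.
R2C2 = 6 − 5 = 1 completes the 6 across.

1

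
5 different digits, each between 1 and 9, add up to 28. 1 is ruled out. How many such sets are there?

6

5 distinct digits from 1–9 sum between 15 and 35.
Dropping sets that contain 1.
Enumerating: {2,3,6,8,9}, {2,4,5,8,9}, {2,4,6,7,9}, {2,5,6,7,8}, {3,4,5,7,9}, {3,4,6,7,8}.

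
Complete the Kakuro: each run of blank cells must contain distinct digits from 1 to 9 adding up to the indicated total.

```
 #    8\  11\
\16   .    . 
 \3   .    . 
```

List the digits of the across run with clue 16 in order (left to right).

7 9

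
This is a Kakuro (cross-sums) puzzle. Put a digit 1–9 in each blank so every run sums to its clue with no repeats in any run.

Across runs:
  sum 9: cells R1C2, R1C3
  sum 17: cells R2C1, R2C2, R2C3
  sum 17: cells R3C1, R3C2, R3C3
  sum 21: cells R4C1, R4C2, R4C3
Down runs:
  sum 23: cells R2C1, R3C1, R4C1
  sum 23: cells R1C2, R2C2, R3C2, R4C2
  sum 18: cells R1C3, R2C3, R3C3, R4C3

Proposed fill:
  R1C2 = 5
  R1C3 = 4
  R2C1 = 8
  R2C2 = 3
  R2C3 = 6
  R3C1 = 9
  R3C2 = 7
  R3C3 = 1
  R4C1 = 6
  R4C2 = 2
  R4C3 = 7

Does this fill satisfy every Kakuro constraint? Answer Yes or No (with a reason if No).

No — the down run R1C2–R4C2 sums to 17, not 23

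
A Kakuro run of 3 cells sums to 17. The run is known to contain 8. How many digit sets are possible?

3 distinct digits from 1–9 sum between 6 and 24.
Keeping only sets containing 8.
Enumerating: {2,7,8}, {3,6,8}, {4,5,8}.

3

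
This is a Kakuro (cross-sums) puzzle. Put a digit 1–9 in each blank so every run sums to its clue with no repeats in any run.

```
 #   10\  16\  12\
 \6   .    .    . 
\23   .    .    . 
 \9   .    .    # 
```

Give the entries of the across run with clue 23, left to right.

6, 8, 9

6 in 3 cells must be {1,2,3}; 23 in 3 cells must be {6,8,9}.
Only 3 fits R1C3 under both its across sum 6 and down sum 12.
The 23 across and the 10 down share only 6, so R2C1 = 6.
R2C3 = 12 − 3 = 9 completes the 12 down.
R1C1 = 1: the only remaining digit allowed by both the 6 across and the 10 down.
R1C2 = 6 − 4 = 2 completes the 6 across.
R2C2 = 23 − 15 = 8 completes the 23 across.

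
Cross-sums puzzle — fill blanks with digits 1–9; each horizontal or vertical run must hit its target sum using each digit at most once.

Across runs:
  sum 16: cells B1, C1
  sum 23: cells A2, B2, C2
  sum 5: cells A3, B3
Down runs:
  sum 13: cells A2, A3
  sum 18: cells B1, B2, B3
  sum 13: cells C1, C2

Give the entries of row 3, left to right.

4 1

16 in 2 cells must be {7,9}; 23 in 3 cells must be {6,8,9}.
The 5 across and the 13 down share only 4, so A3 = 4.
B3 = 5 − 4 = 1 completes the 5 across.
B1 = 9: the only remaining digit allowed by both the 16 across and the 18 down.
C1 = 16 − 9 = 7 completes the 16 across.
A2 = 13 − 4 = 9 completes the 13 down.
B2 = 18 − 10 = 8 completes the 18 down.
C2 = 23 − 17 = 6 completes the 23 across.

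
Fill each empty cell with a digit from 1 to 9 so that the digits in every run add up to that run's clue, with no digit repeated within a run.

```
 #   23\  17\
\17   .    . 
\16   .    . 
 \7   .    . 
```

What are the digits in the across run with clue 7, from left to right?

17 in 2 cells must be {8,9}; 16 in 2 cells must be {7,9}; 23 in 3 cells must be {6,8,9}.
The 16 across and the 23 down share only 9, so R2C1 = 9.
R2C2 = 16 − 9 = 7 completes the 16 across.
Given what's placed, R3C1 must be 6 to fit the 7 across and 23 down.
R3C2 = 7 − 6 = 1 completes the 7 across.
R1C1 = 23 − 15 = 8 completes the 23 down.
R1C2 = 17 − 8 = 9 completes the 17 across.

6 1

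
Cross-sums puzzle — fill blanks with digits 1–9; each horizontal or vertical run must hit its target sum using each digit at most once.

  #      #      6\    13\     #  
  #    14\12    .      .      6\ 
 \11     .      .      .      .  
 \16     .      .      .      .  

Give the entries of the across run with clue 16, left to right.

9 2 1 4

11 in 4 cells must be {1,2,3,5}; 6 in 3 cells must be {1,2,3}.
Only 3 fits R1C2 under both its across sum 12 and down sum 6.
R1C3 = 12 − 3 = 9 completes the 12 across.
The 11 across and the 14 down share only 5, so R2C1 = 5.
R3C1 = 14 − 5 = 9 completes the 14 down.
R3C3 = 1: the only remaining digit allowed by both the 16 across and the 13 down.
R2C3 = 13 − 10 = 3 completes the 13 down.
Given what's placed, R3C2 must be 2 to fit the 16 across and 6 down.
R3C4 = 16 − 12 = 4 completes the 16 across.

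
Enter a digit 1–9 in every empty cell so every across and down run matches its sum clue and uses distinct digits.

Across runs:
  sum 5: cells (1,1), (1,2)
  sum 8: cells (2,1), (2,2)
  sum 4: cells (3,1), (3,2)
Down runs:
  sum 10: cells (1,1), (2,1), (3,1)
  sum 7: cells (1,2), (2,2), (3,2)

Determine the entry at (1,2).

4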